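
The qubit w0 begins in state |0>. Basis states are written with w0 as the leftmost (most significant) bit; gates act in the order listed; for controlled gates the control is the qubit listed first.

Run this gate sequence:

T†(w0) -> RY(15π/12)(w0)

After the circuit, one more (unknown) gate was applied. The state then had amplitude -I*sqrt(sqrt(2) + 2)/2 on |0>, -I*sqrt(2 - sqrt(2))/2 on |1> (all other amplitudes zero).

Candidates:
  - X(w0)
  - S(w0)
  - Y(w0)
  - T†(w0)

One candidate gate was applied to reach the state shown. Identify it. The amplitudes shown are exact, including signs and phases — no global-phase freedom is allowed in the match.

The applied gate was Y(w0).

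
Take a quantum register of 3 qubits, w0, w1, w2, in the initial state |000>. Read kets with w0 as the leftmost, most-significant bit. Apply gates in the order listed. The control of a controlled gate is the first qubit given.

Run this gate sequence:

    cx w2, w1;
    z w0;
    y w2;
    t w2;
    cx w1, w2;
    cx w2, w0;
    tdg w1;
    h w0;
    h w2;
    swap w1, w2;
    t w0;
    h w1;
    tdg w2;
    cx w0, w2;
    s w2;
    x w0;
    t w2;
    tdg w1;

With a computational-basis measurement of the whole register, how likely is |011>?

A full measurement returns |011> with probability 1/2.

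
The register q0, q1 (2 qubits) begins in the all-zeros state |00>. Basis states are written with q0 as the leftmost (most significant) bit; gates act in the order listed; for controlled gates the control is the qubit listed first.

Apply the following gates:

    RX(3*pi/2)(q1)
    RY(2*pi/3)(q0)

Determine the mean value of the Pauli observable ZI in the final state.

The observable ZI averages to -1/2.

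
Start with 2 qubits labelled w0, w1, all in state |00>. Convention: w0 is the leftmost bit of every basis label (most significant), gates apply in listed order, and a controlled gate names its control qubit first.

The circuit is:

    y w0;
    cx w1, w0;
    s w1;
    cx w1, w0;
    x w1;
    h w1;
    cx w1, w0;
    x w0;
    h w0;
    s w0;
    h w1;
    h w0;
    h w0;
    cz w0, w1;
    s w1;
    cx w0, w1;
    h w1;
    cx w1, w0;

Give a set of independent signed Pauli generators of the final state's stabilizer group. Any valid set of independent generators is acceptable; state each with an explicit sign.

One valid set of independent stabilizer generators is +XI, -IX (any independent generating set of the same group is equally correct).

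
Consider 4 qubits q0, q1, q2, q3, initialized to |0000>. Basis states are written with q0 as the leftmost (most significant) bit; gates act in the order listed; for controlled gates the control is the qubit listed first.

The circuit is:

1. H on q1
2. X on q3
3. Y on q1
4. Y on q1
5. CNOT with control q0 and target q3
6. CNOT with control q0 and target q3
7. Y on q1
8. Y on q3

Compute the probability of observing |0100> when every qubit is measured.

A full measurement returns |0100> with probability 1/2.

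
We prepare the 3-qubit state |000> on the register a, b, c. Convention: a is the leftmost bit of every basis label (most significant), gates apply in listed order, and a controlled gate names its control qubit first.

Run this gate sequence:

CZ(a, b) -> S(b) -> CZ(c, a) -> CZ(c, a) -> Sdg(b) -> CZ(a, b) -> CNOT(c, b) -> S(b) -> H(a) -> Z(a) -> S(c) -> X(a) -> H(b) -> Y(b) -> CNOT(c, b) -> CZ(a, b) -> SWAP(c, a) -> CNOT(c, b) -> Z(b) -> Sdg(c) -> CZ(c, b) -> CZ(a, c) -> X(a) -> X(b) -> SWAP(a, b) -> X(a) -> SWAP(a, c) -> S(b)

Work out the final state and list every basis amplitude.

After the circuit, the state carries amplitude 0 on |000>, 0 on |001>, -1/2 on |010>, -1/2 on |011>, 0 on |100>, 0 on |101>, -I/2 on |110>, -I/2 on |111>.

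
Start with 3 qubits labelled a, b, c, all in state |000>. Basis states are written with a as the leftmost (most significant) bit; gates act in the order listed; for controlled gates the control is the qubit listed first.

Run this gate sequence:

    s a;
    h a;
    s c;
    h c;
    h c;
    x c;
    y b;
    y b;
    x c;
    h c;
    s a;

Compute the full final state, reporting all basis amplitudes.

After the circuit, the state carries amplitude 1/2 on |000>, 1/2 on |001>, 0 on |010>, 0 on |011>, I/2 on |100>, I/2 on |101>, 0 on |110>, 0 on |111>. Key observation: the block from step 5 through step 10 cancels to the identity and can be dropped.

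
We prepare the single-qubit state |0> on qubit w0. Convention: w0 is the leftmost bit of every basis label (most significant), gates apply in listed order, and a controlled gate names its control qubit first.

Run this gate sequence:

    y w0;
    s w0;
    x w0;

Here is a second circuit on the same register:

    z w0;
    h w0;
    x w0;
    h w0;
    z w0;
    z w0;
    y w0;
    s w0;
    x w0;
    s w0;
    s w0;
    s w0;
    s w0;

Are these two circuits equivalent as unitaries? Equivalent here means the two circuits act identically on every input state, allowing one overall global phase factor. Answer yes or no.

Yes — the two circuits implement the same unitary up to a global phase.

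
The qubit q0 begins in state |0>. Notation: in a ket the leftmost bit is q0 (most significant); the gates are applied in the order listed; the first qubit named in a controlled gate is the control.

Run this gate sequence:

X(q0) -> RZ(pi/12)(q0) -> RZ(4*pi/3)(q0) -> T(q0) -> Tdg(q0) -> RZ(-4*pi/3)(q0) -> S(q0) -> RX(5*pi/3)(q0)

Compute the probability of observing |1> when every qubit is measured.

The probability of measuring |1> is 3/4. Key observation: the block from step 3 through step 6 cancels to the identity and can be dropped.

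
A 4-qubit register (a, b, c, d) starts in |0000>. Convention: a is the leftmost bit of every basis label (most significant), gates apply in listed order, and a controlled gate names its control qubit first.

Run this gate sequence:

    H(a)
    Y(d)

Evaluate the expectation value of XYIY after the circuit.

The observable XYIY averages to 0.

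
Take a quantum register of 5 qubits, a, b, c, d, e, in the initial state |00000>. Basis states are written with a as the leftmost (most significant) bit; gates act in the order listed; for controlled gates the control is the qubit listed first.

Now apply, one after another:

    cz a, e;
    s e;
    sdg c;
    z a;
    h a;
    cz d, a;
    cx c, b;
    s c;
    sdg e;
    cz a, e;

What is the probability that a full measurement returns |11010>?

A full measurement returns |11010> with probability 0.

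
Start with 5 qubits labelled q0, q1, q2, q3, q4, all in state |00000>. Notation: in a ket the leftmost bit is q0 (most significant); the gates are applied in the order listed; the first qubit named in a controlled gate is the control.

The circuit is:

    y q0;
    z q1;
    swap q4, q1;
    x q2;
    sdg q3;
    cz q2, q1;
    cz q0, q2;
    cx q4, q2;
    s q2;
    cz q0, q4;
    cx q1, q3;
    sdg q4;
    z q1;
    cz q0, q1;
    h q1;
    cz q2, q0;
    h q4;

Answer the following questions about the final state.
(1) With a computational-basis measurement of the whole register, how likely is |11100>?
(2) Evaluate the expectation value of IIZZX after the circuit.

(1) A full measurement returns |11100> with probability 1/4.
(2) The expectation value of IIZZX is -1.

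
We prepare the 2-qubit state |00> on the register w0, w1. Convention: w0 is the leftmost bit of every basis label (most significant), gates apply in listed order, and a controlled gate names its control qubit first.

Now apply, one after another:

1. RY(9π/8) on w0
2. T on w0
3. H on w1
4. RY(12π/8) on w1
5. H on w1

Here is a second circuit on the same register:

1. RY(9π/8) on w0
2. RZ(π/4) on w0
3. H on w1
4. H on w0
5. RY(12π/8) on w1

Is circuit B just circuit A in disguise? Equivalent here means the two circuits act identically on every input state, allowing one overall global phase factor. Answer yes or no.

No: there is an input state on which the two circuits produce genuinely different outputs (not merely differing by a phase).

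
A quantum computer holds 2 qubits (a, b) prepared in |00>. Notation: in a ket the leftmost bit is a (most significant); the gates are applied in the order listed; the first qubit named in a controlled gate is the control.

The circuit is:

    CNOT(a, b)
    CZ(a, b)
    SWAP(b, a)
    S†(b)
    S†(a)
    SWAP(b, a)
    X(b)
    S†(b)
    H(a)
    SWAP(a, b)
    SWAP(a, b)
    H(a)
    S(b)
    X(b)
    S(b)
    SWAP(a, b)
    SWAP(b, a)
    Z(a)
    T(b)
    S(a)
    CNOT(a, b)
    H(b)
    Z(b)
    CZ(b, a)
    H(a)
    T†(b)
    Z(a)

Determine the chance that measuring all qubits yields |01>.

A full measurement returns |01> with probability 1/4. Key observation: the block from step 7 through step 14 cancels to the identity and can be dropped.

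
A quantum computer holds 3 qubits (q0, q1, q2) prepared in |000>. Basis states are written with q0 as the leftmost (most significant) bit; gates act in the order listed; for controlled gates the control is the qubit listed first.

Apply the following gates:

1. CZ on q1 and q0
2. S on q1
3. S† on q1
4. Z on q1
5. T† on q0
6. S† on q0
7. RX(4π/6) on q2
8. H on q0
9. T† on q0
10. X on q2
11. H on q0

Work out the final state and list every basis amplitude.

The final amplitudes are sqrt(3)*(-I - exp(I*pi/4))/4 on |000>, 1/4 - exp(3*I*pi/4)/4 on |001>, 0 on |010>, 0 on |011>, sqrt(3)*(-I + exp(I*pi/4))/4 on |100>, 1/4 + exp(3*I*pi/4)/4 on |101>, 0 on |110>, 0 on |111>.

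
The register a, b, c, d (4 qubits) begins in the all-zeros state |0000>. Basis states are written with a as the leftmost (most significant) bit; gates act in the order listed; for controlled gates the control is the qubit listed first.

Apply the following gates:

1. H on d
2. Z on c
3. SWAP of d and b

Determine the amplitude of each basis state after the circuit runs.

The resulting statevector has amplitude sqrt(2)/2 on |0000>, sqrt(2)/2 on |0100>, and 0 on every other basis state.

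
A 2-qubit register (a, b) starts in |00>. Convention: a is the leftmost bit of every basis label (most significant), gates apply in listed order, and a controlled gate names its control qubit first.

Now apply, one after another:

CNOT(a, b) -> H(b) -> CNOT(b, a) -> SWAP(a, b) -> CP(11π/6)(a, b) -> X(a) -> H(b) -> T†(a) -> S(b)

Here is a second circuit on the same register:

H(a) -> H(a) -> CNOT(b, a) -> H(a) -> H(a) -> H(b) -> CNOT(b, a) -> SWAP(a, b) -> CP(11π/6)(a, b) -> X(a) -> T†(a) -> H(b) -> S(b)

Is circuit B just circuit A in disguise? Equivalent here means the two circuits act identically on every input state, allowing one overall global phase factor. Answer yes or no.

No: there is an input state on which the two circuits produce genuinely different outputs (not merely differing by a phase).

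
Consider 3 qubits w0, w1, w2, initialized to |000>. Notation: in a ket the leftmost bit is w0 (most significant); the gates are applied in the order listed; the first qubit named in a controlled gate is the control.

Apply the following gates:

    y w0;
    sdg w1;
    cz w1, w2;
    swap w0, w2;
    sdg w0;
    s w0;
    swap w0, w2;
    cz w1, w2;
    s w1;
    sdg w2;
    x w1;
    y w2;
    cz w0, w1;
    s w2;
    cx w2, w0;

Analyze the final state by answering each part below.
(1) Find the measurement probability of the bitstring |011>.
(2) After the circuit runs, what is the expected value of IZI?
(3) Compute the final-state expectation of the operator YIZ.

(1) A full measurement returns |011> with probability 1. Key observation: the block from step 2 through step 9 cancels to the identity and can be dropped.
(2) In the final state, IZI has expectation -1.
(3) The expectation value of YIZ is 0.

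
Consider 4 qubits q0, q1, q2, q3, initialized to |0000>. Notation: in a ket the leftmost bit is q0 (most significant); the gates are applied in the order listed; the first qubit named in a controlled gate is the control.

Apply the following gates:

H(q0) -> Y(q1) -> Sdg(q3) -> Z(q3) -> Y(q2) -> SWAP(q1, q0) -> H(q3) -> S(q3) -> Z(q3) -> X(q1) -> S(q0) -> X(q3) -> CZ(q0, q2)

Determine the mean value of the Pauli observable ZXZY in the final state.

The observable ZXZY averages to 1.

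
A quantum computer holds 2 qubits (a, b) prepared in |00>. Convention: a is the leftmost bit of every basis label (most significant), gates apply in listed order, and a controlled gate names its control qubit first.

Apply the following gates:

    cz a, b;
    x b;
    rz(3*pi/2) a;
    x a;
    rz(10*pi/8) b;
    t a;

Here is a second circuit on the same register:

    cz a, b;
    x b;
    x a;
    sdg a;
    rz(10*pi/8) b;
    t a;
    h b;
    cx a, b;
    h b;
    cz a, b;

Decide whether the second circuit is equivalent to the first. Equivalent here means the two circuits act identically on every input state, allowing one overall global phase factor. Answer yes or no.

No: there is an input state on which the two circuits produce genuinely different outputs (not merely differing by a phase).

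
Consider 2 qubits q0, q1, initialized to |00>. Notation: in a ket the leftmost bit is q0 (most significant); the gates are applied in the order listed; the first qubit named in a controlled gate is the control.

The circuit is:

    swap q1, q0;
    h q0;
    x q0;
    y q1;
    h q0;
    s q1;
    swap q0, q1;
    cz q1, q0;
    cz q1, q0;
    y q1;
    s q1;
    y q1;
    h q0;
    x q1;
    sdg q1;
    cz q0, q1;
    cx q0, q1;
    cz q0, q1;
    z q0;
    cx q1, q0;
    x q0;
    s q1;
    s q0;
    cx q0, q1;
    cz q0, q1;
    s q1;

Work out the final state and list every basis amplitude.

The final amplitudes are sqrt(2)/2 on |00>, sqrt(2)/2 on |01>, 0 on |10>, 0 on |11>.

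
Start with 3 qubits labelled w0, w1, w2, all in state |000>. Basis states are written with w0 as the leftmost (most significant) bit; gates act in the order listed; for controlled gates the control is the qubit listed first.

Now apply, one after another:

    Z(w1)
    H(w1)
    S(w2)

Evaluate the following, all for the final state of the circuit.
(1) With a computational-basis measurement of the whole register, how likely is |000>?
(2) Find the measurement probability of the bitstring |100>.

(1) The probability of measuring |000> is 1/2.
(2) The probability of measuring |100> is 0.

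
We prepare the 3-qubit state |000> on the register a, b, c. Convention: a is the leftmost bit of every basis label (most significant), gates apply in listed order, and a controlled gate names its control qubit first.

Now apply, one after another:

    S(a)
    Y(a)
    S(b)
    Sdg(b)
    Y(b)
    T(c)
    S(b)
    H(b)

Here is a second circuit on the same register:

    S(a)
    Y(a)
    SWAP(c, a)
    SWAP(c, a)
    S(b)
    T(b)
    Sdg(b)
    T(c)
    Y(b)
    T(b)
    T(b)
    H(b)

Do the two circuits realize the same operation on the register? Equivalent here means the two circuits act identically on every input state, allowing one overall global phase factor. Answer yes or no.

No — the two circuits implement different unitaries, even allowing a global phase.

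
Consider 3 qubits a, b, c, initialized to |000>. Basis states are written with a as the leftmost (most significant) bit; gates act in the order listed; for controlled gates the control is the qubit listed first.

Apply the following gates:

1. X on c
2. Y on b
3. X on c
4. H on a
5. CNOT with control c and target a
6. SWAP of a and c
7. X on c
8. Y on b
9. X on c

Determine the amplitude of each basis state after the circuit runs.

The resulting statevector has amplitude sqrt(2)/2 on |000>, sqrt(2)/2 on |001>, and 0 on every other basis state.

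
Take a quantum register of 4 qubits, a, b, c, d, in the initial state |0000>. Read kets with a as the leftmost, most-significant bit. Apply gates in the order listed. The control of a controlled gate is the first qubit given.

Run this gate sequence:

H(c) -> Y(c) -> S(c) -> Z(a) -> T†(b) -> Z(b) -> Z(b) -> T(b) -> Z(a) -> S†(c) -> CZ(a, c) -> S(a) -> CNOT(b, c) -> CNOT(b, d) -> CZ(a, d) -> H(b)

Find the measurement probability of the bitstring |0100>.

Outcome |0100> occurs with probability 1/4. Key observation: the block from step 3 through step 10 cancels to the identity and can be dropped.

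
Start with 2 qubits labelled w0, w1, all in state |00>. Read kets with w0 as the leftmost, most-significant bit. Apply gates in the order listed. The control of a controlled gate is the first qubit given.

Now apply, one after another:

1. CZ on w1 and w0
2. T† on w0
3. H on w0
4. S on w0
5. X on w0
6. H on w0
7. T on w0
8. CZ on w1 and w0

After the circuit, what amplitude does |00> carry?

|00> carries amplitude 1/2 + I/2 in the final state.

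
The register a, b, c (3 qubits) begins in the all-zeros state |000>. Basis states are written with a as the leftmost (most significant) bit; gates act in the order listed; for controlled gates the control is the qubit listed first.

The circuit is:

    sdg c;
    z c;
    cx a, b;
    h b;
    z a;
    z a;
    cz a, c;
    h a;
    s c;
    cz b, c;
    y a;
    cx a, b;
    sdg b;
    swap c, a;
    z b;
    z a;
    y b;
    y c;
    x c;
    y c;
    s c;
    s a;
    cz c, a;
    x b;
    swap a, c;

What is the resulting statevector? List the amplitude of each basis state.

The final amplitudes are 1/2 on |000>, 0 on |001>, -I/2 on |010>, 0 on |011>, -I/2 on |100>, 0 on |101>, -1/2 on |110>, 0 on |111>.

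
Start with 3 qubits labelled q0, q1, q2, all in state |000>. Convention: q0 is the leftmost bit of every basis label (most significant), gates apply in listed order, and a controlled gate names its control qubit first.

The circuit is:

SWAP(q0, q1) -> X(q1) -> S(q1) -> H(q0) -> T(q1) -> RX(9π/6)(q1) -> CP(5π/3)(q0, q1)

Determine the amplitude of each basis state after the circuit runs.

After the circuit, the state carries amplitude exp(I*pi/4)/2 on |000>, 0 on |001>, -exp(3*I*pi/4)/2 on |010>, 0 on |011>, exp(I*pi/4)/2 on |100>, 0 on |101>, -exp(5*I*pi/12)/2 on |110>, 0 on |111>.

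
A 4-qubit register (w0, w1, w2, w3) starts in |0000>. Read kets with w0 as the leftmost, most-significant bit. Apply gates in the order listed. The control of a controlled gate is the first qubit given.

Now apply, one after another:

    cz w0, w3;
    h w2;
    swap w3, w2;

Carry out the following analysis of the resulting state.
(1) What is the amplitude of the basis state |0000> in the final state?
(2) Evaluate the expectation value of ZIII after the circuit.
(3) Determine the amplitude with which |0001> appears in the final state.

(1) The final state's coefficient on |0000> equals sqrt(2)/2.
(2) The expectation value of ZIII is 1.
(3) |0001> carries amplitude sqrt(2)/2 in the final state.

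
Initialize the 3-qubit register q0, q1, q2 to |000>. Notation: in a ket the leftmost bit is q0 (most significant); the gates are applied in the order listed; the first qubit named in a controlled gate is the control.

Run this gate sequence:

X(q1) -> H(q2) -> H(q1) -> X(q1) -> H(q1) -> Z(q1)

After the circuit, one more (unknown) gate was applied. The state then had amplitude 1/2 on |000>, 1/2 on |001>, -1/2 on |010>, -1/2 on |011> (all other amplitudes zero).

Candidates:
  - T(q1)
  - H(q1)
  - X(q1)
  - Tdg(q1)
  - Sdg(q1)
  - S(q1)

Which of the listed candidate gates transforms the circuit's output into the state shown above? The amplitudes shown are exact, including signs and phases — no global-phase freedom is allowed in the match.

It was H(q1) that produced the state shown. Key observation: steps 3-6 multiply out to the identity, so the circuit reduces to the remaining gates.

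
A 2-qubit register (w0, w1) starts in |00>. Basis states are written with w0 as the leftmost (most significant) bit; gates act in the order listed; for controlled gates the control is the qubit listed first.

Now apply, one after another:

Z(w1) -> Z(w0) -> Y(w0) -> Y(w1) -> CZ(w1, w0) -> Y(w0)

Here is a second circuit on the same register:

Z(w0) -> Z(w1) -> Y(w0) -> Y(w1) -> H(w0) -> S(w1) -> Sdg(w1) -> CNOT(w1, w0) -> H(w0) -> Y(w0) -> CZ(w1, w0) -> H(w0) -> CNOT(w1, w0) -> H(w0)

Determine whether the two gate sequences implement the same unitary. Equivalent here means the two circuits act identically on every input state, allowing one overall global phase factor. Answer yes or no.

Yes: on every input state the two circuits agree up to one overall phase factor.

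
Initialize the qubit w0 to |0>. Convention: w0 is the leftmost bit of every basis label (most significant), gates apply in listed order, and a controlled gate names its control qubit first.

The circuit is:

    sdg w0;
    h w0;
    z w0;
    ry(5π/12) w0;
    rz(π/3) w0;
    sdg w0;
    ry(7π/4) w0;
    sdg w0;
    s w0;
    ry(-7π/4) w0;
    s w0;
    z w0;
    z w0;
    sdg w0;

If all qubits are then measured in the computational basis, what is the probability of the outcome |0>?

A full measurement returns |0> with probability sqrt(2)/8 + sqrt(6)/8 + 1/2. Key observation: steps 6-11 multiply out to the identity, so the circuit reduces to the remaining gates.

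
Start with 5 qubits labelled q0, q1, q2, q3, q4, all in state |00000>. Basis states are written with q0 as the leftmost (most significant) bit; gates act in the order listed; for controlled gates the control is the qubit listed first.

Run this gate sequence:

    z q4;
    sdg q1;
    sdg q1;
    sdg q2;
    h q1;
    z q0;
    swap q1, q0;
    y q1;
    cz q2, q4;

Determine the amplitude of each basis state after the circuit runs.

The final amplitudes are sqrt(2)*I/2 on |01000>, sqrt(2)*I/2 on |11000>, and 0 on every other basis state.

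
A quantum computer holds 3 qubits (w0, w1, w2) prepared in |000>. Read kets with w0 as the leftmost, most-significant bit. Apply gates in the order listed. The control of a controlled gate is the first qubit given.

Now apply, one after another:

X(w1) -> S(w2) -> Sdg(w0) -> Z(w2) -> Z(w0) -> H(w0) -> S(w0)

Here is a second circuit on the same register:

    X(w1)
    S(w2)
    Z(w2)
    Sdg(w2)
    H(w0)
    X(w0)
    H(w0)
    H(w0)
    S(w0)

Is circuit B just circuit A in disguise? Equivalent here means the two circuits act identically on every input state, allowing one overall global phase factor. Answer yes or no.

No — the two circuits implement different unitaries, even allowing a global phase.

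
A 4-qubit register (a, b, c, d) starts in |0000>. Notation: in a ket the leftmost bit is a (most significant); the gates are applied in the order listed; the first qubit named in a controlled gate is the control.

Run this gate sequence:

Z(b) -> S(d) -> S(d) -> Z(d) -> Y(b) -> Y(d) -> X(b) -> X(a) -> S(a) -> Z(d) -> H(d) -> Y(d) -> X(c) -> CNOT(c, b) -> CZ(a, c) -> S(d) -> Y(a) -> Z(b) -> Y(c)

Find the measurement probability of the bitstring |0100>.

Outcome |0100> occurs with probability 1/2.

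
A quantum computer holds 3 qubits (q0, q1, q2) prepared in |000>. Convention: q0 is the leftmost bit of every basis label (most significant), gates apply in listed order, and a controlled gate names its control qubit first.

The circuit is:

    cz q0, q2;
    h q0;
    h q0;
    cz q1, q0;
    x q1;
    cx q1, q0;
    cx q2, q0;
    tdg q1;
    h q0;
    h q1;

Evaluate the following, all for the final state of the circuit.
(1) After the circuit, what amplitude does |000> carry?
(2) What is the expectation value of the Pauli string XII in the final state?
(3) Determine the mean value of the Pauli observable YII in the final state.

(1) The final state's coefficient on |000> equals -exp(3*I*pi/4)/2.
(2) In the final state, XII has expectation -1.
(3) The expectation value of YII is 0.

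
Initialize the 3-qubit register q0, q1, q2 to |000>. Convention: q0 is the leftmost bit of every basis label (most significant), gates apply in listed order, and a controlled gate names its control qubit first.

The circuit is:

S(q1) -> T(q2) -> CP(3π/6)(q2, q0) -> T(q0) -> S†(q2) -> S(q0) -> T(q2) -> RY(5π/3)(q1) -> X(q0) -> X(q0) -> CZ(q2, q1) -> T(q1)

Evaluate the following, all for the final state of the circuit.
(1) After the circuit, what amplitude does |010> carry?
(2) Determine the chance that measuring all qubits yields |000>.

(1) |010> carries amplitude exp(I*pi/4)/2 in the final state. Key observation: steps 9-10 multiply out to the identity, so the circuit reduces to the remaining gates.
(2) A full measurement returns |000> with probability 3/4.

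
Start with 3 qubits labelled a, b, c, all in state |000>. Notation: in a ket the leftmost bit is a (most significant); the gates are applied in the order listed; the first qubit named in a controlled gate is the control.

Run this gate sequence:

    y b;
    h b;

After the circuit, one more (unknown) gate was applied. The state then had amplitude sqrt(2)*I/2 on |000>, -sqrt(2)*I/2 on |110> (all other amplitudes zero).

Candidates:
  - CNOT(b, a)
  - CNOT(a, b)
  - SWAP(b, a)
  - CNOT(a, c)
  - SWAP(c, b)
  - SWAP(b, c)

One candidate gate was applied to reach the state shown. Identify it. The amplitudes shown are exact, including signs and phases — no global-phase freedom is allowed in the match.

The unique candidate consistent with the amplitudes is CNOT(b, a).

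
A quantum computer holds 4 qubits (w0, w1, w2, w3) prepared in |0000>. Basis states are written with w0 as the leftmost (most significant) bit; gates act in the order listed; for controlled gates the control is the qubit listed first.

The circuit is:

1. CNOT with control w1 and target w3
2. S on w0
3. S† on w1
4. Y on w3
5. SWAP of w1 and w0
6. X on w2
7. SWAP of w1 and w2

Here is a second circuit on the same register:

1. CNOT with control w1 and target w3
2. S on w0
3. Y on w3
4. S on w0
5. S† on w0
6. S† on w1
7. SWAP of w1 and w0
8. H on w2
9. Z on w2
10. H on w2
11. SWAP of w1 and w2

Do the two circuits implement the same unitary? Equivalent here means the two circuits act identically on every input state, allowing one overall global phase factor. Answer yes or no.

Yes, they are equivalent — the unitaries differ by at most a global phase.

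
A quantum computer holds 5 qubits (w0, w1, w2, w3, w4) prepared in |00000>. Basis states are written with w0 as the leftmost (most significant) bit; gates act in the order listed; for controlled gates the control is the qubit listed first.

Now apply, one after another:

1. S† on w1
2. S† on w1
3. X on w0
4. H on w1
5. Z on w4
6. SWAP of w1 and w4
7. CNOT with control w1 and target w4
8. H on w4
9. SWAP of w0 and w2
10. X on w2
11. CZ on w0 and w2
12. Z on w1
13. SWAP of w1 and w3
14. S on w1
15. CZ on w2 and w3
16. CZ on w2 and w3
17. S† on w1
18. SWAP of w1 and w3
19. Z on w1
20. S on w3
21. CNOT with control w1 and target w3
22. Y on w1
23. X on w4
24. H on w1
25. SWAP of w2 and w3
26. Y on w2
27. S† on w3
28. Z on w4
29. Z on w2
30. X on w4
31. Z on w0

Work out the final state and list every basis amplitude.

After the circuit, the state carries amplitude -sqrt(2)/2 on |00100>, sqrt(2)/2 on |01100>, and 0 on every other basis state. Key observation: gates 12-19 undo each other exactly, leaving only the rest of the circuit to track.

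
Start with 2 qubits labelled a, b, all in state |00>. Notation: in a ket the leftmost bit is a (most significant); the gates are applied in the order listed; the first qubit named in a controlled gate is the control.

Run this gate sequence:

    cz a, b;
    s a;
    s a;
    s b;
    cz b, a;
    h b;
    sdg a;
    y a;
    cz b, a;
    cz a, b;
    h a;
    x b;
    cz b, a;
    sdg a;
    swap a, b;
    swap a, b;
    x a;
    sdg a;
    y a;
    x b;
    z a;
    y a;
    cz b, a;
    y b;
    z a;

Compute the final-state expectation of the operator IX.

The observable IX averages to 1.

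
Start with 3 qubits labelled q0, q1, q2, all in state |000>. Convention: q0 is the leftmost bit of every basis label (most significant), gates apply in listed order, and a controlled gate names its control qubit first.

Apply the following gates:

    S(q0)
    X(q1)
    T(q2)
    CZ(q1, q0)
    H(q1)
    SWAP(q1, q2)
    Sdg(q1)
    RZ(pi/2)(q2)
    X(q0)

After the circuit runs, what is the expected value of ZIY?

In the final state, ZIY has expectation 1.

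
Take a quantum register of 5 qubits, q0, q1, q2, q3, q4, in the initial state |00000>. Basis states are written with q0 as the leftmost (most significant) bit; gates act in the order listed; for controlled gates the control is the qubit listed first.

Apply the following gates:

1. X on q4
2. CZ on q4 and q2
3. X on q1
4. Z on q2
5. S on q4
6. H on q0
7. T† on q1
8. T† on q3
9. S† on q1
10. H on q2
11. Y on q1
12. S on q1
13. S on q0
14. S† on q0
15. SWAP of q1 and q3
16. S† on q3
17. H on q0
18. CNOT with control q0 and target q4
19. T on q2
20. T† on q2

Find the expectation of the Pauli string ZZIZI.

In the final state, ZZIZI has expectation 1. Key observation: steps 13-14 multiply out to the identity, so the circuit reduces to the remaining gates.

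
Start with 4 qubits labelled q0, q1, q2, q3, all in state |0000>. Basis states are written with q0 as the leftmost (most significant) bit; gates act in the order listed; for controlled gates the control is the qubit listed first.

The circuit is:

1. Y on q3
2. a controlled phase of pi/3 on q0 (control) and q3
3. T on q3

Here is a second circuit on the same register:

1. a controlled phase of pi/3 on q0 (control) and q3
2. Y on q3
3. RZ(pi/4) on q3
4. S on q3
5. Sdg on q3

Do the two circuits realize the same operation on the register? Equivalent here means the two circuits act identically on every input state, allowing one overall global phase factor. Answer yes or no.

No, they are not equivalent — no single phase factor reconciles the two unitaries.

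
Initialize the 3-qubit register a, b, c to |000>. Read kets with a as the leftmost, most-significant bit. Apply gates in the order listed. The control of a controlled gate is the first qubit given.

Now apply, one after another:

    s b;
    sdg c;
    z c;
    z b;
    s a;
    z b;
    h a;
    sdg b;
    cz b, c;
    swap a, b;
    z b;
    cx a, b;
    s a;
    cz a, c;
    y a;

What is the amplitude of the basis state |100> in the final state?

The final state's coefficient on |100> equals sqrt(2)*I/2.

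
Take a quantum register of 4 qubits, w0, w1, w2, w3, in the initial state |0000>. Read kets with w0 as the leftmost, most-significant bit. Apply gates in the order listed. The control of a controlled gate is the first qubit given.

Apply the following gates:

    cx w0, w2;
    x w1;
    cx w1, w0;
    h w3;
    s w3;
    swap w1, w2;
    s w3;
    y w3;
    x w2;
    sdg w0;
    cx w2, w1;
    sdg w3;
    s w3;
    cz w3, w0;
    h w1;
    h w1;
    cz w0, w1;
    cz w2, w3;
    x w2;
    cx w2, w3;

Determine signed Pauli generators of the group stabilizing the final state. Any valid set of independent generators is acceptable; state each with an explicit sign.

The stabilizer group can be generated by -IIIX, -ZIII, +IZII, -IIZI, among other valid generating sets.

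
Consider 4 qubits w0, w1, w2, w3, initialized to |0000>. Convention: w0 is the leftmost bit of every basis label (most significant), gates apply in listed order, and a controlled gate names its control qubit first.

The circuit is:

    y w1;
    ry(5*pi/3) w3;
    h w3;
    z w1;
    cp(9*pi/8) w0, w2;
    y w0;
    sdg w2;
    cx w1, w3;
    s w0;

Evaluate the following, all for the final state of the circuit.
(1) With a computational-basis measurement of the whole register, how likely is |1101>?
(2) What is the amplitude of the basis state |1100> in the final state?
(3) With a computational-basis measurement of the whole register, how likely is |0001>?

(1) A full measurement returns |1101> with probability 1/2 - sqrt(3)/4.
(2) |1100> carries amplitude I*(-sqrt(6) - sqrt(2))/4 in the final state.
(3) A full measurement returns |0001> with probability 0.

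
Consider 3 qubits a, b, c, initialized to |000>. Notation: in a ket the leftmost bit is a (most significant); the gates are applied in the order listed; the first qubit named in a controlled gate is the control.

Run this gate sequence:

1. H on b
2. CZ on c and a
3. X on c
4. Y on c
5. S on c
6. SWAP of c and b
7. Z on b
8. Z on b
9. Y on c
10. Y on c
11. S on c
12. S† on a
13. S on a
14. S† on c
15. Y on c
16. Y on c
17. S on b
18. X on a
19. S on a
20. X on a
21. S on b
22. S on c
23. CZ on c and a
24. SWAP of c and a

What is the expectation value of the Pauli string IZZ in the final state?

In the final state, IZZ has expectation 1. Key observation: steps 9-16 multiply out to the identity, so the circuit reduces to the remaining gates.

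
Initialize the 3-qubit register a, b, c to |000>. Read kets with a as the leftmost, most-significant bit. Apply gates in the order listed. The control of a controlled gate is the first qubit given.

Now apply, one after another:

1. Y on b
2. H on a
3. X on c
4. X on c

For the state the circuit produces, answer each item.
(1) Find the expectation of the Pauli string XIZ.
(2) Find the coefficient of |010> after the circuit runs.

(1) The expectation value of XIZ is 1. Key observation: gates 3-4 undo each other exactly, leaving only the rest of the circuit to track.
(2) |010> carries amplitude sqrt(2)*I/2 in the final state.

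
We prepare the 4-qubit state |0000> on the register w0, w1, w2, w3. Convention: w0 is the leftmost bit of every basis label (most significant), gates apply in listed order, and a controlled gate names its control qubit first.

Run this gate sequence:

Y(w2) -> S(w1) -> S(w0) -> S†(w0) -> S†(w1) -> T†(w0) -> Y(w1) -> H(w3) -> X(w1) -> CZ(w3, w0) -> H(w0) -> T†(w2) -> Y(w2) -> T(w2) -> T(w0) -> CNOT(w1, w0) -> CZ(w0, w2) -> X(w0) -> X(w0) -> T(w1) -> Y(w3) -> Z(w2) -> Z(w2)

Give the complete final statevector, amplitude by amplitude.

The final amplitudes are -exp(3*I*pi/4)/2 on |0000>, exp(3*I*pi/4)/2 on |0001>, 1/2 on |1000>, -1/2 on |1001>, and 0 on every other basis state. Key observation: the block from step 2 through step 5 cancels to the identity and can be dropped.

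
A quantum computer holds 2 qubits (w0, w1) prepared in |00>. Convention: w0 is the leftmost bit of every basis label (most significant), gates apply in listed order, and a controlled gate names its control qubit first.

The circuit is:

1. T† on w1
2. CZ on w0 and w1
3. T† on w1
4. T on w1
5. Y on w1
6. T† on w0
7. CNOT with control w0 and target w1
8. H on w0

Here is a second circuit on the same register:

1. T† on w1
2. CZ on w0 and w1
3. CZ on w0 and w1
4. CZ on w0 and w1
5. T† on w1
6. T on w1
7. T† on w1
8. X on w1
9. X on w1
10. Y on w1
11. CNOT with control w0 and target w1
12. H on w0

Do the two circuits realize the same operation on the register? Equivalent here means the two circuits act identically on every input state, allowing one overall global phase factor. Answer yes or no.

No, they are not equivalent — no single phase factor reconciles the two unitaries.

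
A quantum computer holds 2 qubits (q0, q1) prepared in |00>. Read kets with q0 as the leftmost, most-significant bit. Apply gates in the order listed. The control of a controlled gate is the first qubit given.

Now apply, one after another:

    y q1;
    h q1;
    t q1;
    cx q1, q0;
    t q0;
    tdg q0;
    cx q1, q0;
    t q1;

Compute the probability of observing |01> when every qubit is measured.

The probability of measuring |01> is 1/2. Key observation: the block from step 4 through step 7 cancels to the identity and can be dropped.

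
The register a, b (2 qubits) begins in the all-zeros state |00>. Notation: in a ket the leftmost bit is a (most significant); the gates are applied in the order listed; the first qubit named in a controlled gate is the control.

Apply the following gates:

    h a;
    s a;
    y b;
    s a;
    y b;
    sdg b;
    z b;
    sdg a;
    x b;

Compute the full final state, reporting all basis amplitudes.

The final amplitudes are 0 on |00>, sqrt(2)/2 on |01>, 0 on |10>, sqrt(2)*I/2 on |11>.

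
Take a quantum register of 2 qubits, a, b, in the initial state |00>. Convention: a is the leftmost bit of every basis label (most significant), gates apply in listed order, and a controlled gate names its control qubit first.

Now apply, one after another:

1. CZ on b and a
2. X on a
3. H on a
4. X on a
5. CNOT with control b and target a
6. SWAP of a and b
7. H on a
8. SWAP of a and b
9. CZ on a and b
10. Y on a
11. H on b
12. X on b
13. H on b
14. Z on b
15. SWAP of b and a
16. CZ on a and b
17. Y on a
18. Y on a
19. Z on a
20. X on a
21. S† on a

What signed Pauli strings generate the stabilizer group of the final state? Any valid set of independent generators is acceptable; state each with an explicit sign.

The final state is stabilized by the group generated by -YI, +IX; other independent generating sets are equally valid. Key observation: gates 11-14 undo each other exactly, leaving only the rest of the circuit to track.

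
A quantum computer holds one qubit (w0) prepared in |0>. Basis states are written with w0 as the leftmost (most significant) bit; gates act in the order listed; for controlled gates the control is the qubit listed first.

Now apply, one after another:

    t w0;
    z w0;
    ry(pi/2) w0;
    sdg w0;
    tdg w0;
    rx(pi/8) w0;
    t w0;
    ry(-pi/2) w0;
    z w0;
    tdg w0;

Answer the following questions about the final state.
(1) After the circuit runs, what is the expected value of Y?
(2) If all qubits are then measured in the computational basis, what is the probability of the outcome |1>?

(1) The observable Y averages to sqrt(2 - sqrt(2))/4 + sqrt(2*sqrt(2) + 4)/8 + sqrt(2)/4.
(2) The probability of measuring |1> is 3/4 - sqrt(sqrt(2) + 2)/8.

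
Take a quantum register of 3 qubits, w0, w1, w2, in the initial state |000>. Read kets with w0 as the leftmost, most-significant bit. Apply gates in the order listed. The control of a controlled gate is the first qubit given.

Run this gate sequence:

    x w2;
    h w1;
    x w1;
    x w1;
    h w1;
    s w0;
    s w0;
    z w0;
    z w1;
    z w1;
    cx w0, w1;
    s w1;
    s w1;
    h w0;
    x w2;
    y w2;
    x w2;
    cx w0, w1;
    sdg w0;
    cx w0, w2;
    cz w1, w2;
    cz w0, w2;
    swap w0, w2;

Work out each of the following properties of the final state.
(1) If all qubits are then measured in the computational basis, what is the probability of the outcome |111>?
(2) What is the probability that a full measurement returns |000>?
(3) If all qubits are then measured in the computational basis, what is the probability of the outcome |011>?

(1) A full measurement returns |111> with probability 1/2. Key observation: gates 2-5 undo each other exactly, leaving only the rest of the circuit to track.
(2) A full measurement returns |000> with probability 1/2.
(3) A full measurement returns |011> with probability 0.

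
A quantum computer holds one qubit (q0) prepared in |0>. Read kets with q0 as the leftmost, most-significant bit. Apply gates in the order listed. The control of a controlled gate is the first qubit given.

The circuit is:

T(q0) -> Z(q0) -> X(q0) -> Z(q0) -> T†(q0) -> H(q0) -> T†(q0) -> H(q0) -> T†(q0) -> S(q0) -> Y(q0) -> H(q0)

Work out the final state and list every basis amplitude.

The resulting statevector has amplitude sqrt(2)*(1 + I)/4 on |0>, sqrt(2)*(-1 + (1 + I)*exp(I*pi/4))*(1 - I)/4 on |1>.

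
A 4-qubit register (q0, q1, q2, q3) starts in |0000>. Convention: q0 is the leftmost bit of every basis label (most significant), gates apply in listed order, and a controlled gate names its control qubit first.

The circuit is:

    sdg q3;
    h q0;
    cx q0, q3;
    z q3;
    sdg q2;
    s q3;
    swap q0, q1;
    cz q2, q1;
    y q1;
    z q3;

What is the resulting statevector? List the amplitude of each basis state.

After the circuit, the state carries amplitude sqrt(2)/2 on |0001>, sqrt(2)*I/2 on |0100>, and 0 on every other basis state.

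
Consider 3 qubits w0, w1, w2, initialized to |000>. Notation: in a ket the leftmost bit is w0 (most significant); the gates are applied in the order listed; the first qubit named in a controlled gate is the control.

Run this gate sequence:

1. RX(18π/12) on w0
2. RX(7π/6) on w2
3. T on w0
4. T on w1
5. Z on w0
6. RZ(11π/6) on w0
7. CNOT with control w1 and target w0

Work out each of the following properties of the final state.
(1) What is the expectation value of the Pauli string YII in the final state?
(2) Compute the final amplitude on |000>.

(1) In the final state, YII has expectation -sqrt(6)/4 - sqrt(2)/4.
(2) The final state's coefficient on |000> equals (1 - sqrt(3))*exp(I*pi/12)/4.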